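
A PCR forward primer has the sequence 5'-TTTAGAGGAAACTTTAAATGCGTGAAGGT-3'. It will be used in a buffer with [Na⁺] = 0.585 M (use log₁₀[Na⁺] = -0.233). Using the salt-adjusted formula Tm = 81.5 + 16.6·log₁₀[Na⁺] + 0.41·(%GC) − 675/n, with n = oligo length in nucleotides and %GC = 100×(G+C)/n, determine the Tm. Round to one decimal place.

68.5°C

Length n = 29. C=2, G=8, T=9, A=10
G+C = 10, so %GC = 10/29 × 100 = 34.483%
Salt term: 16.6 × (-0.233) = -3.868
GC term: 0.41 × 34.483 = 14.138; length term: −675/29 = −23.276
Tm = 81.5 + (-3.868) + 14.138 − 23.276 = 68.494 → 68.5°C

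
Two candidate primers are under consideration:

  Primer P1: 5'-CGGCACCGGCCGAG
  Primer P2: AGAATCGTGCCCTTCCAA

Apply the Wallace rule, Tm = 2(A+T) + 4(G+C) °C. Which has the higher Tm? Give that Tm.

Primer P1: A+T=2, G+C=12 → Tm = 2(2)+4(12) = 52°C
Primer P2: A+T=9, G+C=9 → Tm = 2(9)+4(9) = 54°C
52°C vs 54°C → primer P2 is higher.

Primer P2, 54°C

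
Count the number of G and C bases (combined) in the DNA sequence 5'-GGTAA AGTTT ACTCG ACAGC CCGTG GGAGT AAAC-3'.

Base counts: T=7, G=10, A=10, C=7
Total G or C: 10 + 7 = 17

17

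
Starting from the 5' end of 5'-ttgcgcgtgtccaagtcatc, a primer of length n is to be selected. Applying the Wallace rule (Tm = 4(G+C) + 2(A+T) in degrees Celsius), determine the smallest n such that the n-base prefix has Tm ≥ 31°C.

First 9 bases: TTGCGCGTG → Tm = 30°C (< 31°C)
First 10 bases: TTGCGCGTGT → Tm = 32°C (≥ 31°C)
Each additional base adds 2°C (A/T) or 4°C (G/C), so Tm is non-decreasing in n; n = 10 is the first length to reach 31°C.

n = 10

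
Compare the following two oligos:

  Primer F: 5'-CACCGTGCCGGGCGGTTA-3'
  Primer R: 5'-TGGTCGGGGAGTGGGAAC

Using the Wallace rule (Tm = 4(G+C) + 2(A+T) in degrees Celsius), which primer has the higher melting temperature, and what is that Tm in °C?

Primer F, 62°C

Primer F: A+T=5, G+C=13 → Tm = 2(5)+4(13) = 62°C
Primer R: A+T=6, G+C=12 → Tm = 2(6)+4(12) = 60°C
62°C vs 60°C → primer F is higher.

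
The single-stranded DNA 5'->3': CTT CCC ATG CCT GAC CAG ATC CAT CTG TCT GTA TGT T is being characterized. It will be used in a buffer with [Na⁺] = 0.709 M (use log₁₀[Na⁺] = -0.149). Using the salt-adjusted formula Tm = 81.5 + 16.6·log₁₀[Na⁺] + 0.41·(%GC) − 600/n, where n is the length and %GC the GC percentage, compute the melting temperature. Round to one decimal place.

82.8°C

Length n = 37. Base counts: A=6, C=12, T=13, G=6
G+C = 18, so %GC = 18/37 × 100 = 48.649%
Salt term: 16.6 × (-0.149) = -2.473
GC term: 0.41 × 48.649 = 19.946; length term: −600/37 = −16.216
Tm = 81.5 + (-2.473) + 19.946 − 16.216 = 82.757 → 82.8°C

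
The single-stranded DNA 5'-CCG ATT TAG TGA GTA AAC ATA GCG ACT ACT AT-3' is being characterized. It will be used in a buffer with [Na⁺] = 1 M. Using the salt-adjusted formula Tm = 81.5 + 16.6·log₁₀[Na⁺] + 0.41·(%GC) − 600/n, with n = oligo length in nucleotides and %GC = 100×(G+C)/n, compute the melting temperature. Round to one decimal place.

78.1°C

Length n = 32. Base counts: G=6, C=6, T=9, A=11
G+C = 12, so %GC = 12/32 × 100 = 37.5%
Salt term: 16.6 × (0) = 0
GC term: 0.41 × 37.5 = 15.375; length term: −600/32 = −18.75
Tm = 81.5 + (0) + 15.375 − 18.75 = 78.125 → 78.1°C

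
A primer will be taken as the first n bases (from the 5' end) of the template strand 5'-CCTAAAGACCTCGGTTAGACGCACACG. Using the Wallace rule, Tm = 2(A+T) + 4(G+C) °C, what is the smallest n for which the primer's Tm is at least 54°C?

n = 18

First 17 bases: CCTAAAGACCTCGGTTA → Tm = 50°C (< 54°C)
First 18 bases: CCTAAAGACCTCGGTTAG → Tm = 54°C (≥ 54°C)
Each additional base adds 2°C (A/T) or 4°C (G/C), so Tm is non-decreasing in n; n = 18 is the first length to reach 54°C.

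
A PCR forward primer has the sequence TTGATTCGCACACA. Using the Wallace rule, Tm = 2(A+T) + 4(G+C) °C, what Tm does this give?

C=4, A=4, T=4, G=2
A+T = 8, G+C = 6
Tm = 4·6 + 2·8 = 24 + 16 = 40°C

40°C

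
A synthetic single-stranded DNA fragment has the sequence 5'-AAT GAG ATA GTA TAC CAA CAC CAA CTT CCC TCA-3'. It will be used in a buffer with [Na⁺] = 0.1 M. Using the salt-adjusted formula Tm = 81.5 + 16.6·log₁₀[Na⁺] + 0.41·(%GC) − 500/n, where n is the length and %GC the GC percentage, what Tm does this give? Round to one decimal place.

Length n = 33. Scanning the sequence gives C=10, G=3, T=7, A=13.
G+C = 13, so %GC = 13/33 × 100 = 39.394%
Salt term: 16.6 × (-1) = -16.6
GC term: 0.41 × 39.394 = 16.152; length term: −500/33 = −15.152
Tm = 81.5 + (-16.6) + 16.152 − 15.152 = 65.9 → 65.9°C

65.9°C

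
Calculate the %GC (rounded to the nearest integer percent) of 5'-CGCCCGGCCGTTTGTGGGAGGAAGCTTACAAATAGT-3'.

Base counts: G=12, C=8, T=8, A=8
G+C = 12 + 8 = 20 out of 36 bases
%GC = 20/36 × 100 = 55.56% ≈ 56%

56%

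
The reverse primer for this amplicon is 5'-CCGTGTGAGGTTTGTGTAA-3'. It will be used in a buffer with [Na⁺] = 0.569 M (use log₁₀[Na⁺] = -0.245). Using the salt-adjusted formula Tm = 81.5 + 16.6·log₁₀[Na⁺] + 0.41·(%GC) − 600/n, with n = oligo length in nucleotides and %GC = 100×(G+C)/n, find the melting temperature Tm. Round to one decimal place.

Length n = 19. Counting bases: G=7, T=7, C=2, A=3
G+C = 9, so %GC = 9/19 × 100 = 47.368%
Salt term: 16.6 × (-0.245) = -4.067
GC term: 0.41 × 47.368 = 19.421; length term: −600/19 = −31.579
Tm = 81.5 + (-4.067) + 19.421 − 31.579 = 65.275 → 65.3°C

65.3°C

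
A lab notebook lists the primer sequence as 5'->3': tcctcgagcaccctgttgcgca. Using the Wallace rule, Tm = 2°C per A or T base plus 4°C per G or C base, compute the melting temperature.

72°C

G=5, A=3, C=9, T=5
So N_AT = 8 and N_GC = 14.
Tm = 4·14 + 2·8 = 56 + 16 = 72°C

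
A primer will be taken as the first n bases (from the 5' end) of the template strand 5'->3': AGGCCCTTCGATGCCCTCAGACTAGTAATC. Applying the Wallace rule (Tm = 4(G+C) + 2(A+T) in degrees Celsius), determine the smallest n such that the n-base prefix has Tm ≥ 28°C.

n = 9

First 8 bases: AGGCCCTT → Tm = 26°C (< 28°C)
First 9 bases: AGGCCCTTC → Tm = 30°C (≥ 28°C)
Since every base adds ≥2°C, Tm only increases with n, so the threshold is first crossed at n = 9.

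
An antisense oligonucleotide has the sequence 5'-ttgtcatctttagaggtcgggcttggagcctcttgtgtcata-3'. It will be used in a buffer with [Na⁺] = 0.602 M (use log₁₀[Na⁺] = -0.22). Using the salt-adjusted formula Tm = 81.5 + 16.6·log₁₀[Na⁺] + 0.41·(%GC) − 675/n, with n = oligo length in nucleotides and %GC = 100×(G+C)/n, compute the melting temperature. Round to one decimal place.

81.3°C

Length n = 42. Base counts: T=16, A=6, G=12, C=8
G+C = 20, so %GC = 20/42 × 100 = 47.619%
Salt term: 16.6 × (-0.22) = -3.652
GC term: 0.41 × 47.619 = 19.524; length term: −675/42 = −16.071
Tm = 81.5 + (-3.652) + 19.524 − 16.071 = 81.301 → 81.3°C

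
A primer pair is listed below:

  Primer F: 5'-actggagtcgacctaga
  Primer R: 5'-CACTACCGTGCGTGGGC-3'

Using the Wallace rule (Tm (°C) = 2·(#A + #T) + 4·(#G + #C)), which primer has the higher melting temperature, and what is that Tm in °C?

Primer F: A+T=8, G+C=9 → Tm = 2(8)+4(9) = 52°C
Primer R: A+T=5, G+C=12 → Tm = 2(5)+4(12) = 58°C
52°C vs 58°C → primer R is higher.

Primer R, 58°C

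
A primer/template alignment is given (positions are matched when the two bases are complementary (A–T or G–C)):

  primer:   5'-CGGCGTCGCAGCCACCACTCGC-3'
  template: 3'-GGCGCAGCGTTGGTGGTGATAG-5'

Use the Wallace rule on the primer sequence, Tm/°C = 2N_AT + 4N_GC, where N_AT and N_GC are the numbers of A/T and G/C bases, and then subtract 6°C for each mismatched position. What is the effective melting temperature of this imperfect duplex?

54°C

Primer base counts: A=3, T=2, G=6, C=11 → A+T=5, G+C=17
Perfect-match Tm = 2(5) + 4(17) = 10 + 68 = 78°C
Mismatches (positions where the bases are not complementary): 4 (at positions 2, 11, 20, 21)
Effective Tm = 78 − 4×6 = 78 − 24 = 54°C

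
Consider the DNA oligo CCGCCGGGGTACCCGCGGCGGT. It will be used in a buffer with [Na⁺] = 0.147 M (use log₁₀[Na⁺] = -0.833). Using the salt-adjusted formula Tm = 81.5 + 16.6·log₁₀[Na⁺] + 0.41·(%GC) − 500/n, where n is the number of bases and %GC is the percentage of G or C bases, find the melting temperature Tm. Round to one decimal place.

Length n = 22. Counting bases: C=9, T=2, G=10, A=1
G+C = 19, so %GC = 19/22 × 100 = 86.364%
Salt term: 16.6 × (-0.833) = -13.828
GC term: 0.41 × 86.364 = 35.409; length term: −500/22 = −22.727
Tm = 81.5 + (-13.828) + 35.409 − 22.727 = 80.354 → 80.4°C

80.4°C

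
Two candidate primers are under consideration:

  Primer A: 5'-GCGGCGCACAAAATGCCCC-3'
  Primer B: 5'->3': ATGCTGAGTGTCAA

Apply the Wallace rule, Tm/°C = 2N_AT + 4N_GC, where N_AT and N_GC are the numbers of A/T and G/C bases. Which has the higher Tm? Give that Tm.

Primer A, 64°C

Primer A: A+T=6, G+C=13 → Tm = 2(6)+4(13) = 64°C
Primer B: A+T=8, G+C=6 → Tm = 2(8)+4(6) = 40°C
64°C vs 40°C → primer A is higher.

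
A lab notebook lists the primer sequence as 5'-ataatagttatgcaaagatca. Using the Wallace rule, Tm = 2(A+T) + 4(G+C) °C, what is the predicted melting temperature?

Base counts: A=10, C=2, G=3, T=6
A+T = 16, G+C = 5
Tm = 2(16) + 4(5) = 32 + 20 = 52°C

52°C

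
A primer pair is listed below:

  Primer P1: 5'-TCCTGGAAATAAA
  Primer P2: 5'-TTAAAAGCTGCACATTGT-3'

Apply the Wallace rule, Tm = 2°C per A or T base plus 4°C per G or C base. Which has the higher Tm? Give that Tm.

Primer P2, 48°C

Primer P1: A+T=9, G+C=4 → Tm = 2(9)+4(4) = 34°C
Primer P2: A+T=12, G+C=6 → Tm = 2(12)+4(6) = 48°C
34°C vs 48°C → primer P2 is higher.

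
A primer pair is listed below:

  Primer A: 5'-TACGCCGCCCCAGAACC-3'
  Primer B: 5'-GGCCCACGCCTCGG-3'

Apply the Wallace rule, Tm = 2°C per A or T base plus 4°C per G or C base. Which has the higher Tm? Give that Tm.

Primer A, 58°C

Primer A: A+T=5, G+C=12 → Tm = 2(5)+4(12) = 58°C
Primer B: A+T=2, G+C=12 → Tm = 2(2)+4(12) = 52°C
58°C vs 52°C → primer A is higher.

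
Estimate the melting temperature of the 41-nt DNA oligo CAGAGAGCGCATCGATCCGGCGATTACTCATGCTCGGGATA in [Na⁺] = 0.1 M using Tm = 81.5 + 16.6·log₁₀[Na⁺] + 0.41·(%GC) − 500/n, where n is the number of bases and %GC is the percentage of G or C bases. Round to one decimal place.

75.7°C

Length n = 41. A=10, G=12, C=11, T=8
G+C = 23, so %GC = 23/41 × 100 = 56.098%
Salt term: 16.6 × (-1) = -16.6
GC term: 0.41 × 56.098 = 23; length term: −500/41 = −12.195
Tm = 81.5 + (-16.6) + 23 − 12.195 = 75.705 → 75.7°C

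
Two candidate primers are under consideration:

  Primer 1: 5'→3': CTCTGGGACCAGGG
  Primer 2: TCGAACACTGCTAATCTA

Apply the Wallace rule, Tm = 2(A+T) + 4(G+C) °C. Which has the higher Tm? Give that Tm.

Primer 2, 50°C

Primer 1: A+T=4, G+C=10 → Tm = 2(4)+4(10) = 48°C
Primer 2: A+T=11, G+C=7 → Tm = 2(11)+4(7) = 50°C
48°C vs 50°C → primer 2 is higher.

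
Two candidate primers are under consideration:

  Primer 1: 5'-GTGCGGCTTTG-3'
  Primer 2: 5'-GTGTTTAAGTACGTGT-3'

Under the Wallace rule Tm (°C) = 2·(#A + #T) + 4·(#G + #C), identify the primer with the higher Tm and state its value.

Primer 1: A+T=4, G+C=7 → Tm = 2(4)+4(7) = 36°C
Primer 2: A+T=10, G+C=6 → Tm = 2(10)+4(6) = 44°C
36°C vs 44°C → primer 2 is higher.

Primer 2, 44°C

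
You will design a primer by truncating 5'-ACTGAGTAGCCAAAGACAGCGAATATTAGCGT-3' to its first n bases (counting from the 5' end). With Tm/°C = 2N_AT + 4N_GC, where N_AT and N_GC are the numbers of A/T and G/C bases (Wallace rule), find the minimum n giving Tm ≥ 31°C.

n = 11

First 10 bases: ACTGAGTAGC → Tm = 30°C (< 31°C)
First 11 bases: ACTGAGTAGCC → Tm = 34°C (≥ 31°C)
Each additional base adds 2°C (A/T) or 4°C (G/C), so Tm is non-decreasing in n; n = 11 is the first length to reach 31°C.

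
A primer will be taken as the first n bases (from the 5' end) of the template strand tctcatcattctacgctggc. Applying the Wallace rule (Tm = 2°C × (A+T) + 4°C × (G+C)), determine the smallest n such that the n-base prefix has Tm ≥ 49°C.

n = 18

First 17 bases: TCTCATCATTCTACGCT → Tm = 48°C (< 49°C)
First 18 bases: TCTCATCATTCTACGCTG → Tm = 52°C (≥ 49°C)
Since every base adds ≥2°C, Tm only increases with n, so the threshold is first crossed at n = 18.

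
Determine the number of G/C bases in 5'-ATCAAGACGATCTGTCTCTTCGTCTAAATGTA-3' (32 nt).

C=7, T=11, G=5, A=9
G+C = 5 + 7 = 12

12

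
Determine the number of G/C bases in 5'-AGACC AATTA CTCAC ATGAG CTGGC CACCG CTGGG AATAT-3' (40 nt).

Scanning the sequence gives G=9, C=11, A=12, T=8.
G+C = 9 + 11 = 20

20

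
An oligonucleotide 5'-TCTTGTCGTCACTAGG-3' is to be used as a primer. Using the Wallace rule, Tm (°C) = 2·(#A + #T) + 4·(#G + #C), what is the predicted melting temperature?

Scanning the sequence gives A=2, G=4, C=4, T=6.
AT pairs contribute 8, GC pairs contribute 8.
Tm = 4·8 + 2·8 = 32 + 16 = 48°C

48°C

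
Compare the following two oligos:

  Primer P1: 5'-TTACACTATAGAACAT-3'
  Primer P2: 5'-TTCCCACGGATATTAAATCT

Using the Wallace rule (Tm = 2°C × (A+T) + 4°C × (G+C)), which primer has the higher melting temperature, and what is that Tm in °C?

Primer P2, 54°C

Primer P1: A+T=12, G+C=4 → Tm = 2(12)+4(4) = 40°C
Primer P2: A+T=13, G+C=7 → Tm = 2(13)+4(7) = 54°C
40°C vs 54°C → primer P2 is higher.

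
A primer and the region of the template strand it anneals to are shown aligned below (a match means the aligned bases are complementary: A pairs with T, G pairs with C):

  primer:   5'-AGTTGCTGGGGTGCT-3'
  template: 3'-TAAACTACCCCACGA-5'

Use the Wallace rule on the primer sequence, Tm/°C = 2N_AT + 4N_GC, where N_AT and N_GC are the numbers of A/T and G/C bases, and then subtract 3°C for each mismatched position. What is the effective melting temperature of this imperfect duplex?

42°C

Primer base counts: A=1, T=5, G=7, C=2 → A+T=6, G+C=9
Perfect-match Tm = 2(6) + 4(9) = 12 + 36 = 48°C
Mismatches (positions where the bases are not complementary): 2 (at positions 2, 6)
Effective Tm = 48 − 2×3 = 48 − 6 = 42°C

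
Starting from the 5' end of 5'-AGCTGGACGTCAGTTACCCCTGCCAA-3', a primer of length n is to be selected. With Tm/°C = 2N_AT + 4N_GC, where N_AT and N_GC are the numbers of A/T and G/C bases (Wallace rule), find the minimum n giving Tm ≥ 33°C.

First 10 bases: AGCTGGACGT → Tm = 32°C (< 33°C)
First 11 bases: AGCTGGACGTC → Tm = 36°C (≥ 33°C)
Since every base adds ≥2°C, Tm only increases with n, so the threshold is first crossed at n = 11.

n = 11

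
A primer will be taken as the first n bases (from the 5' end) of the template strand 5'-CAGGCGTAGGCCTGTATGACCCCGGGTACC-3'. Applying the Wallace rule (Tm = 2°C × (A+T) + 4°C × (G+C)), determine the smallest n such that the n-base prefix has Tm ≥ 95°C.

n = 29

First 28 bases: CAGGCGTAGGCCTGTATGACCCCGGGTA → Tm = 92°C (< 95°C)
First 29 bases: CAGGCGTAGGCCTGTATGACCCCGGGTAC → Tm = 96°C (≥ 95°C)
Each additional base adds 2°C (A/T) or 4°C (G/C), so Tm is non-decreasing in n; n = 29 is the first length to reach 95°C.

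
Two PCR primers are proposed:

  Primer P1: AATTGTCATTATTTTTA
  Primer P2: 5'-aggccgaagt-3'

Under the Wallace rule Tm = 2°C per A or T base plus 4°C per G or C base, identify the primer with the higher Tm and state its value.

Primer P1: A+T=15, G+C=2 → Tm = 2(15)+4(2) = 38°C
Primer P2: A+T=4, G+C=6 → Tm = 2(4)+4(6) = 32°C
38°C vs 32°C → primer P1 is higher.

Primer P1, 38°C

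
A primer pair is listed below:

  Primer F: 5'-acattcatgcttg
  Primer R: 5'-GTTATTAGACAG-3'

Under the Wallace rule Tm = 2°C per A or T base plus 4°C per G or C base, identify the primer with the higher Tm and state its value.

Primer F: A+T=8, G+C=5 → Tm = 2(8)+4(5) = 36°C
Primer R: A+T=8, G+C=4 → Tm = 2(8)+4(4) = 32°C
36°C vs 32°C → primer F is higher.

Primer F, 36°C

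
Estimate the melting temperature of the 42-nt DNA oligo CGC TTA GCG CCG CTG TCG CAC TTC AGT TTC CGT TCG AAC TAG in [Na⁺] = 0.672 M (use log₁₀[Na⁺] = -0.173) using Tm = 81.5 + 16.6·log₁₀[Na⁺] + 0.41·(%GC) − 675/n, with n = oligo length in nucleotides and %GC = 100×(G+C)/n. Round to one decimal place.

Length n = 42. C=14, A=6, G=10, T=12
G+C = 24, so %GC = 24/42 × 100 = 57.143%
Salt term: 16.6 × (-0.173) = -2.872
GC term: 0.41 × 57.143 = 23.429; length term: −675/42 = −16.071
Tm = 81.5 + (-2.872) + 23.429 − 16.071 = 85.986 → 86.0°C

86.0°C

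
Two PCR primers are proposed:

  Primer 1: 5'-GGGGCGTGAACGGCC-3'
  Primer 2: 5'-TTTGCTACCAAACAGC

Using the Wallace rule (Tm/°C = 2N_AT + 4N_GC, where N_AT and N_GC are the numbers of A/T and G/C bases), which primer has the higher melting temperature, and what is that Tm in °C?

Primer 1: A+T=3, G+C=12 → Tm = 2(3)+4(12) = 54°C
Primer 2: A+T=9, G+C=7 → Tm = 2(9)+4(7) = 46°C
54°C vs 46°C → primer 1 is higher.

Primer 1, 54°C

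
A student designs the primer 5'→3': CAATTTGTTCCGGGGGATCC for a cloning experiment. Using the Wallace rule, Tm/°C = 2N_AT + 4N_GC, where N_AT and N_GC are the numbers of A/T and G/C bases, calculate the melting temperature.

Scanning the sequence gives A=3, T=6, G=6, C=5.
So N_AT = 9 and N_GC = 11.
Tm = 2(9) + 4(11) = 18 + 44 = 62°C

62°C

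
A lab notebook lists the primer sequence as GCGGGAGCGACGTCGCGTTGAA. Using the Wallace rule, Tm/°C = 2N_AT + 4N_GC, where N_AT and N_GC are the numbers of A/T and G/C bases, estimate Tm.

Scanning the sequence gives A=4, C=5, G=10, T=3.
So N_AT = 7 and N_GC = 15.
Tm = 4·15 + 2·7 = 60 + 14 = 74°C

74°C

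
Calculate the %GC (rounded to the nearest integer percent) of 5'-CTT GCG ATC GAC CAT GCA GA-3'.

55%

A=5, C=6, G=5, T=4
G+C = 5 + 6 = 11 out of 20 bases
%GC = 11/20 × 100 = 55% ≈ 55%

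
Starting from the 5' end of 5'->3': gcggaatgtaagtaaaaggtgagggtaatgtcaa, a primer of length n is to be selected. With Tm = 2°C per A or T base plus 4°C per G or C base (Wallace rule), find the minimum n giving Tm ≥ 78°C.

First 26 bases: GCGGAATGTAAGTAAAAGGTGAGGGT → Tm = 76°C (< 78°C)
First 27 bases: GCGGAATGTAAGTAAAAGGTGAGGGTA → Tm = 78°C (≥ 78°C)
Each additional base adds 2°C (A/T) or 4°C (G/C), so Tm is non-decreasing in n; n = 27 is the first length to reach 78°C.

n = 27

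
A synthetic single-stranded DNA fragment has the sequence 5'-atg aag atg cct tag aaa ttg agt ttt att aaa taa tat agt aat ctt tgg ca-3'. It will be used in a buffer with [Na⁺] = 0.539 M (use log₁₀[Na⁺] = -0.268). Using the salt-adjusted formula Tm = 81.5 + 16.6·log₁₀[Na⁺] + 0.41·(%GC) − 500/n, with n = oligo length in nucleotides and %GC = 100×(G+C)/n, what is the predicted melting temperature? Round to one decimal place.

77.7°C

Length n = 53. Base counts: A=20, G=9, C=4, T=20
G+C = 13, so %GC = 13/53 × 100 = 24.528%
Salt term: 16.6 × (-0.268) = -4.449
GC term: 0.41 × 24.528 = 10.056; length term: −500/53 = −9.434
Tm = 81.5 + (-4.449) + 10.056 − 9.434 = 77.673 → 77.7°C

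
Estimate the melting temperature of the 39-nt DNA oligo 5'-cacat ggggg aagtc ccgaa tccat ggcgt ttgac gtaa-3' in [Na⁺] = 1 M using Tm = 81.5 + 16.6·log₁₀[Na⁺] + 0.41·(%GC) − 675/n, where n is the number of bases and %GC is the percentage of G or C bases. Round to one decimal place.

86.3°C

Length n = 39. Counting bases: C=9, G=12, T=8, A=10
G+C = 21, so %GC = 21/39 × 100 = 53.846%
Salt term: 16.6 × (0) = 0
GC term: 0.41 × 53.846 = 22.077; length term: −675/39 = −17.308
Tm = 81.5 + (0) + 22.077 − 17.308 = 86.269 → 86.3°C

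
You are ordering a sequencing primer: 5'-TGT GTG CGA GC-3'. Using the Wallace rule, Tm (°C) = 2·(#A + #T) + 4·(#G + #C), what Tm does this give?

Base counts: C=2, G=5, T=3, A=1
AT pairs contribute 4, GC pairs contribute 7.
Tm = 4·7 + 2·4 = 28 + 8 = 36°C

36°C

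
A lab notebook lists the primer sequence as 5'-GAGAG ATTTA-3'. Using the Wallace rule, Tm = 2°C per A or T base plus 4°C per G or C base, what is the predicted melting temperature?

Base counts: G=3, T=3, A=4, C=0
AT pairs contribute 7, GC pairs contribute 3.
Tm = 4·3 + 2·7 = 12 + 14 = 26°C

26°C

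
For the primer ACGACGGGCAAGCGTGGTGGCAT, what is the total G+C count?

C=5, G=10, A=5, T=3
G+C = 10 + 5 = 15

15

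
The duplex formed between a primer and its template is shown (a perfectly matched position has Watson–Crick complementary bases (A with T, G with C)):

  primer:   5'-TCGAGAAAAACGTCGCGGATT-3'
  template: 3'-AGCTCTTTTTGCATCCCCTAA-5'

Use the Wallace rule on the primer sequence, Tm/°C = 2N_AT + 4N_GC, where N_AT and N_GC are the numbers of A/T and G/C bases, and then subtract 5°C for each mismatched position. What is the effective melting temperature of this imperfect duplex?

Primer base counts: A=7, T=4, G=6, C=4 → A+T=11, G+C=10
Perfect-match Tm = 2(11) + 4(10) = 22 + 40 = 62°C
Mismatches (positions where the bases are not complementary): 2 (at positions 14, 16)
Effective Tm = 62 − 2×5 = 62 − 10 = 52°C

52°C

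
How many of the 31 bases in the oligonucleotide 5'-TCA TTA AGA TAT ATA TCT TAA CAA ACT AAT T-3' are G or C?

5

C=4, A=14, T=12, G=1
G+C = 1 + 4 = 5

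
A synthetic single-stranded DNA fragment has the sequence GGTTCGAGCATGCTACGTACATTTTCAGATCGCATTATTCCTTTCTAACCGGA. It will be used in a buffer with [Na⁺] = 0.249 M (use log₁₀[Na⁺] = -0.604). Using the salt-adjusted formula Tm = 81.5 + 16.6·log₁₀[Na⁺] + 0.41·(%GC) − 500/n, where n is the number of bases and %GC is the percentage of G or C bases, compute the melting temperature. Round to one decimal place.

Length n = 53. Counting bases: C=13, T=18, A=12, G=10
G+C = 23, so %GC = 23/53 × 100 = 43.396%
Salt term: 16.6 × (-0.604) = -10.026
GC term: 0.41 × 43.396 = 17.792; length term: −500/53 = −9.434
Tm = 81.5 + (-10.026) + 17.792 − 9.434 = 79.832 → 79.8°C

79.8°C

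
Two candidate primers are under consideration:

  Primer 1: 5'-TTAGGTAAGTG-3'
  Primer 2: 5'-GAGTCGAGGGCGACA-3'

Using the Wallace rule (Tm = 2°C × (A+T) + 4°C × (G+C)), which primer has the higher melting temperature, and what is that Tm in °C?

Primer 1: A+T=7, G+C=4 → Tm = 2(7)+4(4) = 30°C
Primer 2: A+T=5, G+C=10 → Tm = 2(5)+4(10) = 50°C
30°C vs 50°C → primer 2 is higher.

Primer 2, 50°C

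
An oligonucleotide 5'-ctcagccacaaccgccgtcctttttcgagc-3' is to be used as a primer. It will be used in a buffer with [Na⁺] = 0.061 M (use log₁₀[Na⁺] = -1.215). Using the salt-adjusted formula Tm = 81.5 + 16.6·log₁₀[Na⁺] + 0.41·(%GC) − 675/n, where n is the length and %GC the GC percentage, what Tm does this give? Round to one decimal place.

63.4°C

Length n = 30. Base counts: T=7, C=13, G=5, A=5
G+C = 18, so %GC = 18/30 × 100 = 60%
Salt term: 16.6 × (-1.215) = -20.169
GC term: 0.41 × 60 = 24.6; length term: −675/30 = −22.5
Tm = 81.5 + (-20.169) + 24.6 − 22.5 = 63.431 → 63.4°C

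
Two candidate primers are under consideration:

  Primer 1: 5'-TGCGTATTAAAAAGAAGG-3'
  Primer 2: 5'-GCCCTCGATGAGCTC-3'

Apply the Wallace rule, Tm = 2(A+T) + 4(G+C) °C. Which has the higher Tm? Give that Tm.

Primer 2, 50°C

Primer 1: A+T=12, G+C=6 → Tm = 2(12)+4(6) = 48°C
Primer 2: A+T=5, G+C=10 → Tm = 2(5)+4(10) = 50°C
48°C vs 50°C → primer 2 is higher.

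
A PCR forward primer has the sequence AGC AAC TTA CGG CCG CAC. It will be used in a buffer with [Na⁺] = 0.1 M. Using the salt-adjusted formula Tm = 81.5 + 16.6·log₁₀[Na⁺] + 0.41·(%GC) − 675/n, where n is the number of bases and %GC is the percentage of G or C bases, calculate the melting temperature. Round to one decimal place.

52.5°C

Length n = 18. Counting bases: G=4, C=7, T=2, A=5
G+C = 11, so %GC = 11/18 × 100 = 61.111%
Salt term: 16.6 × (-1) = -16.6
GC term: 0.41 × 61.111 = 25.056; length term: −675/18 = −37.5
Tm = 81.5 + (-16.6) + 25.056 − 37.5 = 52.456 → 52.5°C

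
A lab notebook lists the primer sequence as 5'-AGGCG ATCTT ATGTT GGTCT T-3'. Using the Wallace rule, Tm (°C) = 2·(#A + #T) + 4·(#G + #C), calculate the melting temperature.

60°C

C=3, A=3, G=6, T=9
AT pairs contribute 12, GC pairs contribute 9.
Tm = 2×12 + 4×9 = 60°C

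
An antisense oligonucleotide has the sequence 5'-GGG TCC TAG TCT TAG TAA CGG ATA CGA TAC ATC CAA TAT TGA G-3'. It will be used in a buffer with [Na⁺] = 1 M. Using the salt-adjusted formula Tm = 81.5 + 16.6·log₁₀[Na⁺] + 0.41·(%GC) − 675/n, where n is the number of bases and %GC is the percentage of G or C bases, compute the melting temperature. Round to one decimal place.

Length n = 43. Counting bases: T=12, A=13, C=8, G=10
G+C = 18, so %GC = 18/43 × 100 = 41.86%
Salt term: 16.6 × (0) = 0
GC term: 0.41 × 41.86 = 17.163; length term: −675/43 = −15.698
Tm = 81.5 + (0) + 17.163 − 15.698 = 82.965 → 83.0°C

83.0°C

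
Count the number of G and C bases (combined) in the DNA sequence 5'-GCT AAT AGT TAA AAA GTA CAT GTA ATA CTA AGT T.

A=15, G=5, C=3, T=11
Total G or C: 5 + 3 = 8

8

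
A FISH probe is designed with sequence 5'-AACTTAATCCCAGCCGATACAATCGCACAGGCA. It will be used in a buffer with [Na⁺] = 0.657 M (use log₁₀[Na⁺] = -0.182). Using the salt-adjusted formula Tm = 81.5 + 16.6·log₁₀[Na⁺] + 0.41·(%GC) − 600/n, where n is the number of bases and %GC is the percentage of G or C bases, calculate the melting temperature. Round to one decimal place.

Length n = 33. Base counts: A=12, T=5, G=5, C=11
G+C = 16, so %GC = 16/33 × 100 = 48.485%
Salt term: 16.6 × (-0.182) = -3.021
GC term: 0.41 × 48.485 = 19.879; length term: −600/33 = −18.182
Tm = 81.5 + (-3.021) + 19.879 − 18.182 = 80.176 → 80.2°C

80.2°C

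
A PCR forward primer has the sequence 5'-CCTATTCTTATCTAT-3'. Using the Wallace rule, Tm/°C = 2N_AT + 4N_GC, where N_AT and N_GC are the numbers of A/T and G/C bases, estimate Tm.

38°C

Scanning the sequence gives T=8, A=3, G=0, C=4.
A+T = 11, G+C = 4
Tm = 2×11 + 4×4 = 38°C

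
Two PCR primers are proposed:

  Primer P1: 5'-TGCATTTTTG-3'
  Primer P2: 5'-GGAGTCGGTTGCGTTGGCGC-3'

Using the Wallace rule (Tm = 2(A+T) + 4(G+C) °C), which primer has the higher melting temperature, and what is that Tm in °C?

Primer P2, 68°C

Primer P1: A+T=7, G+C=3 → Tm = 2(7)+4(3) = 26°C
Primer P2: A+T=6, G+C=14 → Tm = 2(6)+4(14) = 68°C
26°C vs 68°C → primer P2 is higher.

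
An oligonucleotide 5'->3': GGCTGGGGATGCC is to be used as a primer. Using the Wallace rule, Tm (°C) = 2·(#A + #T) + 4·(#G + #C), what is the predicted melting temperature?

Counting bases: C=3, G=7, A=1, T=2
AT pairs contribute 3, GC pairs contribute 10.
Tm = 2×3 + 4×10 = 46°C

46°C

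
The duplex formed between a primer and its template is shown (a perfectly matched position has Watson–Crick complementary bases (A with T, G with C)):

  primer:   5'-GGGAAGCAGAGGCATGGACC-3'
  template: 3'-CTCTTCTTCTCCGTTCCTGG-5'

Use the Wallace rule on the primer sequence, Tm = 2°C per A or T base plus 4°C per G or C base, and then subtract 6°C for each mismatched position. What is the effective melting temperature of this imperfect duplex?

48°C

Primer base counts: A=6, T=1, G=9, C=4 → A+T=7, G+C=13
Perfect-match Tm = 2(7) + 4(13) = 14 + 52 = 66°C
Mismatches (positions where the bases are not complementary): 3 (at positions 2, 7, 15)
Effective Tm = 66 − 3×6 = 66 − 18 = 48°C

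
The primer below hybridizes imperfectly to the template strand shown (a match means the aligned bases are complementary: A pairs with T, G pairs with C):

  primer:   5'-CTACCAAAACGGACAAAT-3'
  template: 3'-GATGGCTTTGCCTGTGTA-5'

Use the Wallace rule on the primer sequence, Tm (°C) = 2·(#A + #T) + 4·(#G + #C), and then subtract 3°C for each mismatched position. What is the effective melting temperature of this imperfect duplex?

44°C

Primer base counts: A=9, T=2, G=2, C=5 → A+T=11, G+C=7
Perfect-match Tm = 2(11) + 4(7) = 22 + 28 = 50°C
Mismatches (positions where the bases are not complementary): 2 (at positions 6, 16)
Effective Tm = 50 − 2×3 = 50 − 6 = 44°C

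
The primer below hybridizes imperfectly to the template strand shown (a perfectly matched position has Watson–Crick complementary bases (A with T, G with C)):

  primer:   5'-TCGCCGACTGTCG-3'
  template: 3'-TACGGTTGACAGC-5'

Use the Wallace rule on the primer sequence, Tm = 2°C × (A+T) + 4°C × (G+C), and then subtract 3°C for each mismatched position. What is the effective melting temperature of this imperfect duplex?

35°C

Primer base counts: A=1, T=3, G=4, C=5 → A+T=4, G+C=9
Perfect-match Tm = 2(4) + 4(9) = 8 + 36 = 44°C
Mismatches (positions where the bases are not complementary): 3 (at positions 1, 2, 6)
Effective Tm = 44 − 3×3 = 44 − 9 = 35°C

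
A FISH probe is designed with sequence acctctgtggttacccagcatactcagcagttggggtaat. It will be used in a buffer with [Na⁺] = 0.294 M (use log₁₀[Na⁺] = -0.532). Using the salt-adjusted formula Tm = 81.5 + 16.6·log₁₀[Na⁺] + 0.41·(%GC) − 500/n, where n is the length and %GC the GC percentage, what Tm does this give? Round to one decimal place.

80.7°C

Length n = 40. Counting bases: C=10, A=9, G=10, T=11
G+C = 20, so %GC = 20/40 × 100 = 50%
Salt term: 16.6 × (-0.532) = -8.831
GC term: 0.41 × 50 = 20.5; length term: −500/40 = −12.5
Tm = 81.5 + (-8.831) + 20.5 − 12.5 = 80.669 → 80.7°C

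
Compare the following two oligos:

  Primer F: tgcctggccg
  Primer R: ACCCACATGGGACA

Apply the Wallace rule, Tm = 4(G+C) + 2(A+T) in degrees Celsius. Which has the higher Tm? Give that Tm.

Primer R, 44°C

Primer F: A+T=2, G+C=8 → Tm = 2(2)+4(8) = 36°C
Primer R: A+T=6, G+C=8 → Tm = 2(6)+4(8) = 44°C
36°C vs 44°C → primer R is higher.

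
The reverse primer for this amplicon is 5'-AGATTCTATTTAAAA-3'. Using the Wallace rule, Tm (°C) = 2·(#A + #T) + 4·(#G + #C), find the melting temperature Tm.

34°C

Scanning the sequence gives C=1, G=1, A=7, T=6.
AT pairs contribute 13, GC pairs contribute 2.
Tm = 4·2 + 2·13 = 8 + 26 = 34°C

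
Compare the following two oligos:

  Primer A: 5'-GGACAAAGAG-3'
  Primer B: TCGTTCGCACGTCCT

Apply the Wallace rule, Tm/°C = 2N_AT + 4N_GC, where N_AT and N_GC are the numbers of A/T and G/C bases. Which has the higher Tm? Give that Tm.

Primer A: A+T=5, G+C=5 → Tm = 2(5)+4(5) = 30°C
Primer B: A+T=6, G+C=9 → Tm = 2(6)+4(9) = 48°C
30°C vs 48°C → primer B is higher.

Primer B, 48°C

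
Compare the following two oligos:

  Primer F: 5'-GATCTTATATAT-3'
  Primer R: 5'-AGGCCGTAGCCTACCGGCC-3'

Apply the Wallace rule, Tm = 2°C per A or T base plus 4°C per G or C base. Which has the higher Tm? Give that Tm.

Primer F: A+T=10, G+C=2 → Tm = 2(10)+4(2) = 28°C
Primer R: A+T=5, G+C=14 → Tm = 2(5)+4(14) = 66°C
28°C vs 66°C → primer R is higher.

Primer R, 66°C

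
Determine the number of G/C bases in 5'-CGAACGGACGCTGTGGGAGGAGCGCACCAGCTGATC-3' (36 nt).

Scanning the sequence gives G=14, C=10, A=8, T=4.
Total G or C: 14 + 10 = 24

24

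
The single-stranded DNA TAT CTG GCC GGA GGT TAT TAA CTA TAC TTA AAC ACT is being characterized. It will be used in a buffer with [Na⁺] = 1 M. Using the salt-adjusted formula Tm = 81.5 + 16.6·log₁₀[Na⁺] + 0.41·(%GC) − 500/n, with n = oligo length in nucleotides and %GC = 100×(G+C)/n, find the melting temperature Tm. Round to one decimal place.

82.4°C

Length n = 36. Scanning the sequence gives G=6, C=7, T=12, A=11.
G+C = 13, so %GC = 13/36 × 100 = 36.111%
Salt term: 16.6 × (0) = 0
GC term: 0.41 × 36.111 = 14.806; length term: −500/36 = −13.889
Tm = 81.5 + (0) + 14.806 − 13.889 = 82.417 → 82.4°C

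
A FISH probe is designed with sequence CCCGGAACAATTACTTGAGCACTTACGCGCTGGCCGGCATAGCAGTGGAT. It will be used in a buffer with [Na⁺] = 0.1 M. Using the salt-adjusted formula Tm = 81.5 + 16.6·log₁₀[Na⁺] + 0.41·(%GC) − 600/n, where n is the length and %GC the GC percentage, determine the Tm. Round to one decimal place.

75.9°C

Length n = 50. Scanning the sequence gives A=12, T=10, G=14, C=14.
G+C = 28, so %GC = 28/50 × 100 = 56%
Salt term: 16.6 × (-1) = -16.6
GC term: 0.41 × 56 = 22.96; length term: −600/50 = −12
Tm = 81.5 + (-16.6) + 22.96 − 12 = 75.86 → 75.9°C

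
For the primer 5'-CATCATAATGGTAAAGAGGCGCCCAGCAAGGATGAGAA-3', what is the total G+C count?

Counting bases: G=11, T=5, C=7, A=15
G+C = 11 + 7 = 18

18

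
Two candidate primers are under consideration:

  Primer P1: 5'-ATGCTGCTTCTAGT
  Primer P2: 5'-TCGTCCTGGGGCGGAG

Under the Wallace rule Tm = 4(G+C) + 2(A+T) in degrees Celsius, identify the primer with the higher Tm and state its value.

Primer P1: A+T=8, G+C=6 → Tm = 2(8)+4(6) = 40°C
Primer P2: A+T=4, G+C=12 → Tm = 2(4)+4(12) = 56°C
40°C vs 56°C → primer P2 is higher.

Primer P2, 56°C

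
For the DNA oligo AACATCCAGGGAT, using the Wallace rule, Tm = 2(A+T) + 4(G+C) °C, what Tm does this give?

Counting bases: C=3, G=3, T=2, A=5
AT pairs contribute 7, GC pairs contribute 6.
Tm = 4·6 + 2·7 = 24 + 14 = 38°C

38°C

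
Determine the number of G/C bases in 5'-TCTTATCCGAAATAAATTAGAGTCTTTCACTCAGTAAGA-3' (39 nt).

Base counts: G=5, T=13, A=14, C=7
G+C = 5 + 7 = 12

12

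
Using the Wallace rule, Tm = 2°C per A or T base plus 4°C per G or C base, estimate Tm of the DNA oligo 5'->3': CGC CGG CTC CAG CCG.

Base counts: G=5, C=8, T=1, A=1
A+T = 2, G+C = 13
Tm = 4·13 + 2·2 = 52 + 4 = 56°C

56°C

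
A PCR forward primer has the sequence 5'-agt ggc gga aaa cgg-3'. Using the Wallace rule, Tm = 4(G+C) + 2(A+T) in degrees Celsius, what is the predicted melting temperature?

48°C

Counting bases: A=5, C=2, G=7, T=1
AT pairs contribute 6, GC pairs contribute 9.
Tm = 2(6) + 4(9) = 12 + 36 = 48°C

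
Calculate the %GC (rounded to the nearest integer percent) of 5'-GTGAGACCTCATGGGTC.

Counting bases: C=4, G=6, A=3, T=4
G+C = 6 + 4 = 10 out of 17 bases
%GC = 10/17 × 100 = 58.82% ≈ 59%

59%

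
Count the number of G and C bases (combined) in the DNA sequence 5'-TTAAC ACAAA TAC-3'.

Base counts: T=3, G=0, C=3, A=7
G+C = 0 + 3 = 3

3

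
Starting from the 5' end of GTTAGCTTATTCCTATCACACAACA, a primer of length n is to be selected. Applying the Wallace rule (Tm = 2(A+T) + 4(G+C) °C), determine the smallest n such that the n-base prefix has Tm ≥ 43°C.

n = 17

First 16 bases: GTTAGCTTATTCCTAT → Tm = 42°C (< 43°C)
First 17 bases: GTTAGCTTATTCCTATC → Tm = 46°C (≥ 43°C)
Each additional base adds 2°C (A/T) or 4°C (G/C), so Tm is non-decreasing in n; n = 17 is the first length to reach 43°C.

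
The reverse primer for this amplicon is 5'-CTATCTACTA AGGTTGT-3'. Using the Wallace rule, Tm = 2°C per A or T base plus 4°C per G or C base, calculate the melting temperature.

Base counts: C=3, T=7, A=4, G=3
AT pairs contribute 11, GC pairs contribute 6.
Tm = 2×11 + 4×6 = 46°C

46°C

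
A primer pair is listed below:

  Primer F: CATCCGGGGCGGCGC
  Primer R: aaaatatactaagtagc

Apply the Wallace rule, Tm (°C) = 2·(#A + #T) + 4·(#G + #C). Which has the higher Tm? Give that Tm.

Primer F: A+T=2, G+C=13 → Tm = 2(2)+4(13) = 56°C
Primer R: A+T=13, G+C=4 → Tm = 2(13)+4(4) = 42°C
56°C vs 42°C → primer F is higher.

Primer F, 56°C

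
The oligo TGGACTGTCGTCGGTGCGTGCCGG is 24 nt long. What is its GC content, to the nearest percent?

Scanning the sequence gives C=6, G=11, A=1, T=6.
G+C = 11 + 6 = 17 out of 24 bases
%GC = 17/24 × 100 = 70.83% ≈ 71%

71%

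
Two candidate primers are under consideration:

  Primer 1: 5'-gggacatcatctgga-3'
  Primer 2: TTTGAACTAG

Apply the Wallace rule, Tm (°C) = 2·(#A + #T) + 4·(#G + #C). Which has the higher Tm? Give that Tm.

Primer 1, 46°C

Primer 1: A+T=7, G+C=8 → Tm = 2(7)+4(8) = 46°C
Primer 2: A+T=7, G+C=3 → Tm = 2(7)+4(3) = 26°C
46°C vs 26°C → primer 1 is higher.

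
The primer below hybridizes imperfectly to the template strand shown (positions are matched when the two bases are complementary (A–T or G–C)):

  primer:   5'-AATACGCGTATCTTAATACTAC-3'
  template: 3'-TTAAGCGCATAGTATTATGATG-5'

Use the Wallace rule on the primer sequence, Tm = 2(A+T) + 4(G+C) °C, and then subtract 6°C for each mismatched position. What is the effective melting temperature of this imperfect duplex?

Primer base counts: A=8, T=7, G=2, C=5 → A+T=15, G+C=7
Perfect-match Tm = 2(15) + 4(7) = 30 + 28 = 58°C
Mismatches (positions where the bases are not complementary): 2 (at positions 4, 13)
Effective Tm = 58 − 2×6 = 58 − 12 = 46°C

46°C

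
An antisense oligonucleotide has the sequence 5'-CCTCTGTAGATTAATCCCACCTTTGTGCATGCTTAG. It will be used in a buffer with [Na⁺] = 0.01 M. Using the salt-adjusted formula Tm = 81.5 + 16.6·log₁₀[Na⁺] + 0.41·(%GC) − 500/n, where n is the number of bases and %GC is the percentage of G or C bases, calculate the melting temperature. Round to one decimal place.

Length n = 36. A=7, G=6, C=10, T=13
G+C = 16, so %GC = 16/36 × 100 = 44.444%
Salt term: 16.6 × (-2) = -33.2
GC term: 0.41 × 44.444 = 18.222; length term: −500/36 = −13.889
Tm = 81.5 + (-33.2) + 18.222 − 13.889 = 52.633 → 52.6°C

52.6°C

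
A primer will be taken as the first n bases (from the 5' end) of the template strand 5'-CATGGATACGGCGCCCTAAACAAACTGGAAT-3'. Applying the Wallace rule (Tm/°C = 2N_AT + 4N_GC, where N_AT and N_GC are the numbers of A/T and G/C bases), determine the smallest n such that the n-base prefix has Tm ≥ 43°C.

First 13 bases: CATGGATACGGCG → Tm = 42°C (< 43°C)
First 14 bases: CATGGATACGGCGC → Tm = 46°C (≥ 43°C)
Each additional base adds 2°C (A/T) or 4°C (G/C), so Tm is non-decreasing in n; n = 14 is the first length to reach 43°C.

n = 14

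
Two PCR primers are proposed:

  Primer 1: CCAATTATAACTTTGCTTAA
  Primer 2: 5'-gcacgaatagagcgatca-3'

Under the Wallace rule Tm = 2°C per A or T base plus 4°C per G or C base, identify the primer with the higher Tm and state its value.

Primer 1: A+T=15, G+C=5 → Tm = 2(15)+4(5) = 50°C
Primer 2: A+T=9, G+C=9 → Tm = 2(9)+4(9) = 54°C
50°C vs 54°C → primer 2 is higher.

Primer 2, 54°C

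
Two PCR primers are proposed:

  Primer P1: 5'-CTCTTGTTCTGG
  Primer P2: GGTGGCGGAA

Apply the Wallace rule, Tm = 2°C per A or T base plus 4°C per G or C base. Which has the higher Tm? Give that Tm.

Primer P1: A+T=6, G+C=6 → Tm = 2(6)+4(6) = 36°C
Primer P2: A+T=3, G+C=7 → Tm = 2(3)+4(7) = 34°C
36°C vs 34°C → primer P1 is higher.

Primer P1, 36°C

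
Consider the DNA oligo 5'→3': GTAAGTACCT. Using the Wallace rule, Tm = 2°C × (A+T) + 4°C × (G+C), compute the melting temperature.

Scanning the sequence gives G=2, C=2, A=3, T=3.
So N_AT = 6 and N_GC = 4.
Tm = 4·4 + 2·6 = 16 + 12 = 28°C

28°C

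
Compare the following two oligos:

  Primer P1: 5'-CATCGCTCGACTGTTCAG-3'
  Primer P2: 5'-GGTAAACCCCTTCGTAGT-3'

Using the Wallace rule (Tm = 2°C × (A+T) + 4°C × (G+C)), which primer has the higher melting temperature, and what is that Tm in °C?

Primer P1: A+T=8, G+C=10 → Tm = 2(8)+4(10) = 56°C
Primer P2: A+T=9, G+C=9 → Tm = 2(9)+4(9) = 54°C
56°C vs 54°C → primer P1 is higher.

Primer P1, 56°C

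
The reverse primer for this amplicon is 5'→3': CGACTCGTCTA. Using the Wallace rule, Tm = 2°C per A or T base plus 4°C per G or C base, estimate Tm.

34°C

Scanning the sequence gives T=3, G=2, A=2, C=4.
AT pairs contribute 5, GC pairs contribute 6.
Tm = 2×5 + 4×6 = 34°C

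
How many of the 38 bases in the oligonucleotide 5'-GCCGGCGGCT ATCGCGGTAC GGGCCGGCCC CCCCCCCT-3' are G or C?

32

G=13, C=19, T=4, A=2
Total G or C: 13 + 19 = 32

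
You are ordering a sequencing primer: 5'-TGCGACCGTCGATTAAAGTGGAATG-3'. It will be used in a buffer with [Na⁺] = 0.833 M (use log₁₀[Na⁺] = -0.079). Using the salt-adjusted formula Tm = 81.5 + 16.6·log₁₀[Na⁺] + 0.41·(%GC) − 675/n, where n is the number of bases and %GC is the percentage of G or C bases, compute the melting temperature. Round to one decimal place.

Length n = 25. Scanning the sequence gives A=7, G=8, T=6, C=4.
G+C = 12, so %GC = 12/25 × 100 = 48%
Salt term: 16.6 × (-0.079) = -1.311
GC term: 0.41 × 48 = 19.68; length term: −675/25 = −27
Tm = 81.5 + (-1.311) + 19.68 − 27 = 72.869 → 72.9°C

72.9°C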